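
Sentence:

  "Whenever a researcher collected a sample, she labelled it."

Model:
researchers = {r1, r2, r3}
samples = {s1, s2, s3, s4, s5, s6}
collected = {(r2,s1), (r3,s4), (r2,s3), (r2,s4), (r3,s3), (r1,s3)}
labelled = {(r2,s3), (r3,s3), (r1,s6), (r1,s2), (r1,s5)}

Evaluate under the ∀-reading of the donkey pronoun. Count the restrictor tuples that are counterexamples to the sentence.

4

"it" takes "a sample" as antecedent — a donkey pronoun bound across the clause boundary.
Strong reading: for every (r,s) with collected(r,s), labelled(r,s).
Restrictor pairs: (r1,s3) ✗  (r2,s1) ✗  (r2,s3) ✓  (r2,s4) ✗  (r3,s3) ✓  (r3,s4) ✗
Counterexamples (restrictor pairs failing the scope): 4.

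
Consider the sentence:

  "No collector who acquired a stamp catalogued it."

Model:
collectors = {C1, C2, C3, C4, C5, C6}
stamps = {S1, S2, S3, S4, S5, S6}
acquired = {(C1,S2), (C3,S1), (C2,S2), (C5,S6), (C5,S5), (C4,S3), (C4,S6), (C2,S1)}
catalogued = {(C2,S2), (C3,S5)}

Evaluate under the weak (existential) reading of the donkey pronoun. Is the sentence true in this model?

"it" takes "a stamp" as antecedent — a donkey pronoun bound across the clause boundary.
Truth condition: for no (c,s) with acquired(c,s) does catalogued(c,s) hold.
Restrictor pairs — does the scope hold? (C1,S2):fails  (C2,S1):fails  (C2,S2):holds  (C3,S1):fails  (C4,S3):fails  (C4,S6):fails  (C5,S5):fails  (C5,S6):fails
Scope holds for 1 pair(s), so the sentence is false.

False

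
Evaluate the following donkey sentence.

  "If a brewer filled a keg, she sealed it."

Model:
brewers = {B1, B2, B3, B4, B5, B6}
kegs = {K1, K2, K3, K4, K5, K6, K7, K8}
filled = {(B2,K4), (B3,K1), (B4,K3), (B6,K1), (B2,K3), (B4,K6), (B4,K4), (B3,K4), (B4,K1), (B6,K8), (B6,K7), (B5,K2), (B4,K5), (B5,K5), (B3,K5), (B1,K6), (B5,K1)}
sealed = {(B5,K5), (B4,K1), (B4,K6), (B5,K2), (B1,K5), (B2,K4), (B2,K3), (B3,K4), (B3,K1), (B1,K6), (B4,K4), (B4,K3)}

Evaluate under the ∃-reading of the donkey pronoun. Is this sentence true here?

False

"it" takes "a keg" as antecedent — a donkey pronoun bound across the clause boundary.
Weak reading: every brewer b with some filled-keg has at least one filled-keg k such that sealed(b,k).
Per brewer: B1:✓  B2:✓  B3:✓  B4:✓  B5:✓  B6:✗
B6 has no witness among its filled-kegs.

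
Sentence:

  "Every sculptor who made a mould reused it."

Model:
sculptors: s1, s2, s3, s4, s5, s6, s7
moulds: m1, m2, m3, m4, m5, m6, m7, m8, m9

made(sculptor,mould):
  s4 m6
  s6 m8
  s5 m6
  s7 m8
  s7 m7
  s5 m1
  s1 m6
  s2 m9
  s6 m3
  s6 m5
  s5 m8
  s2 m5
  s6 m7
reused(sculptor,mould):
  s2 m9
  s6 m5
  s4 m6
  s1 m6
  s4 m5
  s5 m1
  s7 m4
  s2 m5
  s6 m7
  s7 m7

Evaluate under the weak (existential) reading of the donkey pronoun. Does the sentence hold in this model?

True

"it" takes "a mould" as antecedent — a donkey pronoun bound across the clause boundary.
Weak reading: every sculptor s with some made-mould has at least one made-mould m such that reused(s,m).
Per sculptor: s1:✓  s2:✓  s4:✓  s5:✓  s6:✓  s7:✓
Every sculptor in the restrictor has a witness.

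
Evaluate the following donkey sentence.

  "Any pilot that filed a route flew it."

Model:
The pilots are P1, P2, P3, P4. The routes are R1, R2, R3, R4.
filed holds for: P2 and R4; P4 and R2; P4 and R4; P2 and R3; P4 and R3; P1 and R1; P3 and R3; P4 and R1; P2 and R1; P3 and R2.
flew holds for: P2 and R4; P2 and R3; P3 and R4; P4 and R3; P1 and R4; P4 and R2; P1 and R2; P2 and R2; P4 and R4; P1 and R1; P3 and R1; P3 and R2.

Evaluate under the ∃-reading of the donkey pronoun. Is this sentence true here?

"it" takes "a route" as antecedent — a donkey pronoun bound across the clause boundary.
Weak reading: every pilot p with some filed-route has at least one filed-route r such that flew(p,r).
Per pilot: P1:✓  P2:✓  P3:✓  P4:✓
Every pilot in the restrictor has a witness.

True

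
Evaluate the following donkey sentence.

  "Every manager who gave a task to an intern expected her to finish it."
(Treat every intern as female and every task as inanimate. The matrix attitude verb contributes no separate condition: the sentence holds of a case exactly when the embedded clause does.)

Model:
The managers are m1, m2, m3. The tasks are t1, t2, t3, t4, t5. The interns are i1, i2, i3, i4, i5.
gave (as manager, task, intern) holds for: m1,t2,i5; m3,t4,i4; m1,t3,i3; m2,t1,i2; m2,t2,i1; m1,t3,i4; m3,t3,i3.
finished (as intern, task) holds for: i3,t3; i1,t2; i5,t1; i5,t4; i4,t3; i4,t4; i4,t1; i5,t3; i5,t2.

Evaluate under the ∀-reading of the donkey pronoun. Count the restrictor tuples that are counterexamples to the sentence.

"her" takes "an intern" as antecedent and "it" takes "a task"; both are donkey pronouns co-varying with the restrictor.
Strong reading: for every (m,t,i) with gave(m,t,i), finished(i,t).
Restrictor triples: (m1,t2,i5)→finished(i5,t2) ✓  (m1,t3,i3)→finished(i3,t3) ✓  (m1,t3,i4)→finished(i4,t3) ✓  (m2,t1,i2)→finished(i2,t1) ✗  (m2,t2,i1)→finished(i1,t2) ✓  (m3,t3,i3)→finished(i3,t3) ✓  (m3,t4,i4)→finished(i4,t4) ✓
Counterexamples (restrictor triples failing the scope): 1.

1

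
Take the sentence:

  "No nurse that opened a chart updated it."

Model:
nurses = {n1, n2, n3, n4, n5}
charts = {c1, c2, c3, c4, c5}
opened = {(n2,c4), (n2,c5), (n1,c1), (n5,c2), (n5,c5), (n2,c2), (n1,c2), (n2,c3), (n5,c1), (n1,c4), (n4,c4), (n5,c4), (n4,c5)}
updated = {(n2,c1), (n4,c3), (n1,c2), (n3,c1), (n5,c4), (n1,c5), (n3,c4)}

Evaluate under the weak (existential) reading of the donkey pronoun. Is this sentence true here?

False

"it" takes "a chart" as antecedent — a donkey pronoun bound across the clause boundary.
Truth condition: for no (n,c) with opened(n,c) does updated(n,c) hold.
Restrictor pairs — does the scope hold? (n1,c1):fails  (n1,c2):holds  (n1,c4):fails  (n2,c2):fails  (n2,c3):fails  (n2,c4):fails  (n2,c5):fails  (n4,c4):fails  (n4,c5):fails  (n5,c1):fails  (n5,c2):fails  (n5,c4):holds  (n5,c5):fails
Scope holds for 2 pair(s), so the sentence is false.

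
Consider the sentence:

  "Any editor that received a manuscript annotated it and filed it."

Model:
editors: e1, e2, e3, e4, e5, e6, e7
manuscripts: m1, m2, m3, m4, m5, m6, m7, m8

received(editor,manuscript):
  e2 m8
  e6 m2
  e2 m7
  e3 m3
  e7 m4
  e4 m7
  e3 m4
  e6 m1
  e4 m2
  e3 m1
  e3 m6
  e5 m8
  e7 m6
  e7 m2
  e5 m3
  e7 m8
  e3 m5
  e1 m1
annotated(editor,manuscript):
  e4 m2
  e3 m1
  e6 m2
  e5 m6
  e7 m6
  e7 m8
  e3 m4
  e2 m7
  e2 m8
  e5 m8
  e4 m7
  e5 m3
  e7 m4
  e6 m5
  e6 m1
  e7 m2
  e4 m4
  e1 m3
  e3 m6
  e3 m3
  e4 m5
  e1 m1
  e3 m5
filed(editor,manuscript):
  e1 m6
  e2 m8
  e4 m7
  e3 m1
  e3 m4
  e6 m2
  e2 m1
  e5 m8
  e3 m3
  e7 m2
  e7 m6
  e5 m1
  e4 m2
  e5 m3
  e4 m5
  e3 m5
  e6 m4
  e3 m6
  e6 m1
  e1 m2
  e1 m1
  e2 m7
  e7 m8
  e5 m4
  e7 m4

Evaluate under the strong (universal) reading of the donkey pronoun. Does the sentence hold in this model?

"it" takes "a manuscript" as antecedent — a donkey pronoun bound across the clause boundary.
Strong reading: for every (e,m) with received(e,m), annotated(e,m) ∧ filed(e,m).
Restrictor pairs: (e1,m1) ✓  (e2,m7) ✓  (e2,m8) ✓  (e3,m1) ✓  (e3,m3) ✓  (e3,m4) ✓  (e3,m5) ✓  (e3,m6) ✓  (e4,m2) ✓  (e4,m7) ✓  (e5,m3) ✓  (e5,m8) ✓  (e6,m1) ✓  (e6,m2) ✓  (e7,m2) ✓  (e7,m4) ✓  (e7,m6) ✓  (e7,m8) ✓
Every restrictor pair satisfies the scope.

True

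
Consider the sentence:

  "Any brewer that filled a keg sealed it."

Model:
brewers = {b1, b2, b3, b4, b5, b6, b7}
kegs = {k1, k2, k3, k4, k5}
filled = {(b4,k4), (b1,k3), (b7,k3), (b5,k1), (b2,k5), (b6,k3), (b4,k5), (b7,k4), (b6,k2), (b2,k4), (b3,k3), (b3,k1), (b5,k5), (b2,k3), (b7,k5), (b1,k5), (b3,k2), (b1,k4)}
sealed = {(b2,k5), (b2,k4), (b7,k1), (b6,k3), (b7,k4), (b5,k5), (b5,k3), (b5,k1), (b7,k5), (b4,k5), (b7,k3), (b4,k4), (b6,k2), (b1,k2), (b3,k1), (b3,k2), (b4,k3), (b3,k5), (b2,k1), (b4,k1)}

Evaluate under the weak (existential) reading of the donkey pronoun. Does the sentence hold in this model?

False

"it" takes "a keg" as antecedent — a donkey pronoun bound across the clause boundary.
Weak reading: every brewer b with some filled-keg has at least one filled-keg k such that sealed(b,k).
Per brewer: b1:✗  b2:✓  b3:✓  b4:✓  b5:✓  b6:✓  b7:✓
b1 has no witness among its filled-kegs.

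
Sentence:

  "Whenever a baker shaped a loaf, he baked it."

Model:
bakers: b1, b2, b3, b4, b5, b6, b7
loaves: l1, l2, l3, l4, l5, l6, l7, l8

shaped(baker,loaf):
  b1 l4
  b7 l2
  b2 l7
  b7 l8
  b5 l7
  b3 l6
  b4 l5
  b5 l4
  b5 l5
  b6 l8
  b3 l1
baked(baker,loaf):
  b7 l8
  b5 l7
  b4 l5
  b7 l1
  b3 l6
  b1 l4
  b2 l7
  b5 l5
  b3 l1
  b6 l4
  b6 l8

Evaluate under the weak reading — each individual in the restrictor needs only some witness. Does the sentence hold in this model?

"it" takes "a loaf" as antecedent — a donkey pronoun bound across the clause boundary.
Weak reading: every baker b with some shaped-loaf has at least one shaped-loaf l such that baked(b,l).
Per baker: b1:✓  b2:✓  b3:✓  b4:✓  b5:✓  b6:✓  b7:✓
Every baker in the restrictor has a witness.

True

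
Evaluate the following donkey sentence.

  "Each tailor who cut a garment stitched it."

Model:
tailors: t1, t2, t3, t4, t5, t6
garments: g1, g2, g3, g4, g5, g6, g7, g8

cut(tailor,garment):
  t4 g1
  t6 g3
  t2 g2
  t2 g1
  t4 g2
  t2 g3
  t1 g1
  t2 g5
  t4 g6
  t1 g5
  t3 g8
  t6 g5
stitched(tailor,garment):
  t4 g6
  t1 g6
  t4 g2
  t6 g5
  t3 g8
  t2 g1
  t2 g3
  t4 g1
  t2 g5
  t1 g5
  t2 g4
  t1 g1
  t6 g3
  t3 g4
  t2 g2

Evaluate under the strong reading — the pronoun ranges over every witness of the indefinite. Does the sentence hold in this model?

"it" takes "a garment" as antecedent — a donkey pronoun bound across the clause boundary.
Strong reading: for every (t,g) with cut(t,g), stitched(t,g).
Restrictor pairs: (t1,g1) ✓  (t1,g5) ✓  (t2,g1) ✓  (t2,g2) ✓  (t2,g3) ✓  (t2,g5) ✓  (t3,g8) ✓  (t4,g1) ✓  (t4,g2) ✓  (t4,g6) ✓  (t6,g3) ✓  (t6,g5) ✓
Every restrictor pair satisfies the scope.

True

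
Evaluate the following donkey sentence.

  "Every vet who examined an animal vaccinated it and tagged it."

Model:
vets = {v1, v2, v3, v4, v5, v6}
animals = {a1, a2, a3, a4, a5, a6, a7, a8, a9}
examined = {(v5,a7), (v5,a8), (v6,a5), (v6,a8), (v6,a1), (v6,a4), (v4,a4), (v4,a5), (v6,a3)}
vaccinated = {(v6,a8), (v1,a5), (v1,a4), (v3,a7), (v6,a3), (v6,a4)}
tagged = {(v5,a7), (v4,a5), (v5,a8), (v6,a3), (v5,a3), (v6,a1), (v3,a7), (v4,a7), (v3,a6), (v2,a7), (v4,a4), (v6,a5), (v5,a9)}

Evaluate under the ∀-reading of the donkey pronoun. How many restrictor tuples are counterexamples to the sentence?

"it" takes "an animal" as antecedent — a donkey pronoun bound across the clause boundary.
Strong reading: for every (v,a) with examined(v,a), vaccinated(v,a) ∧ tagged(v,a).
Restrictor pairs: (v4,a4) ✗  (v4,a5) ✗  (v5,a7) ✗  (v5,a8) ✗  (v6,a1) ✗  (v6,a3) ✓  (v6,a4) ✗  (v6,a5) ✗  (v6,a8) ✗
Counterexamples (restrictor pairs failing the scope): 8.

8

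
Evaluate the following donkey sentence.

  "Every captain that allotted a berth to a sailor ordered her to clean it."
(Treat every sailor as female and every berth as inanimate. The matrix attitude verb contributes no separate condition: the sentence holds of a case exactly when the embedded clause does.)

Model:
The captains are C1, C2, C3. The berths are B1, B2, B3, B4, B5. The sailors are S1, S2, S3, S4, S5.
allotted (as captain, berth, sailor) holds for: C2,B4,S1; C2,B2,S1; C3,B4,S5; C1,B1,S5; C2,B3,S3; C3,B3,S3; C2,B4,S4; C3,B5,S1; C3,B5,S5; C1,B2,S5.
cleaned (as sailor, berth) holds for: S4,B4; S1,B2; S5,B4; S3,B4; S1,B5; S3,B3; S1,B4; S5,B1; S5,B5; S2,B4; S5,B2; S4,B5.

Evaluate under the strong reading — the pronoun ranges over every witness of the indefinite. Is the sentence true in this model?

True

"her" takes "a sailor" as antecedent and "it" takes "a berth"; both are donkey pronouns co-varying with the restrictor.
Strong reading: for every (c,b,s) with allotted(c,b,s), cleaned(s,b).
Restrictor triples: (C1,B1,S5)→cleaned(S5,B1) ✓  (C1,B2,S5)→cleaned(S5,B2) ✓  (C2,B2,S1)→cleaned(S1,B2) ✓  (C2,B3,S3)→cleaned(S3,B3) ✓  (C2,B4,S1)→cleaned(S1,B4) ✓  (C2,B4,S4)→cleaned(S4,B4) ✓  (C3,B3,S3)→cleaned(S3,B3) ✓  (C3,B4,S5)→cleaned(S5,B4) ✓  (C3,B5,S1)→cleaned(S1,B5) ✓  (C3,B5,S5)→cleaned(S5,B5) ✓
Every restrictor triple satisfies the scope.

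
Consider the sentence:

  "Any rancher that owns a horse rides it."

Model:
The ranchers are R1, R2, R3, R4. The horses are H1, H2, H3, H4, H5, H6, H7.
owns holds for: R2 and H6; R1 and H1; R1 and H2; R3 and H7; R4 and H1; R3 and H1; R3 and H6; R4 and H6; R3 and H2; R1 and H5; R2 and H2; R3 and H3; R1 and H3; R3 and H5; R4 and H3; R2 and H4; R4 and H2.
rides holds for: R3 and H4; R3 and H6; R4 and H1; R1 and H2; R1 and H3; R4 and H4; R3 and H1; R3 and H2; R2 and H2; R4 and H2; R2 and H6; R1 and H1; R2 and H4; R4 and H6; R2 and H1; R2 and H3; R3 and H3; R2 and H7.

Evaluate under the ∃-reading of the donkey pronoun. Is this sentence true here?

"it" takes "a horse" as antecedent — a donkey pronoun bound across the clause boundary.
Weak reading: every rancher r with some owns-horse has at least one owns-horse h such that rides(r,h).
Per rancher: R1:✓  R2:✓  R3:✓  R4:✓
Every rancher in the restrictor has a witness.

True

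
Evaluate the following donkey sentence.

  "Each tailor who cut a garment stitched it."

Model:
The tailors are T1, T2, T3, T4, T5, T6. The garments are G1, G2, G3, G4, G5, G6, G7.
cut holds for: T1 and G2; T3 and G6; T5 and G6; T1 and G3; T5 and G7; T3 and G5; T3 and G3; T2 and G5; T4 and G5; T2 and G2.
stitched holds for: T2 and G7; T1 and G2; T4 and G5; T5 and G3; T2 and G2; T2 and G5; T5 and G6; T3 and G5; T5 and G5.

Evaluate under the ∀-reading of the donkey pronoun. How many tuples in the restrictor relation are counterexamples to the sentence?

4

"it" takes "a garment" as antecedent — a donkey pronoun bound across the clause boundary.
Strong reading: for every (t,g) with cut(t,g), stitched(t,g).
Restrictor pairs: (T1,G2) ✓  (T1,G3) ✗  (T2,G2) ✓  (T2,G5) ✓  (T3,G3) ✗  (T3,G5) ✓  (T3,G6) ✗  (T4,G5) ✓  (T5,G6) ✓  (T5,G7) ✗
Counterexamples (restrictor pairs failing the scope): 4.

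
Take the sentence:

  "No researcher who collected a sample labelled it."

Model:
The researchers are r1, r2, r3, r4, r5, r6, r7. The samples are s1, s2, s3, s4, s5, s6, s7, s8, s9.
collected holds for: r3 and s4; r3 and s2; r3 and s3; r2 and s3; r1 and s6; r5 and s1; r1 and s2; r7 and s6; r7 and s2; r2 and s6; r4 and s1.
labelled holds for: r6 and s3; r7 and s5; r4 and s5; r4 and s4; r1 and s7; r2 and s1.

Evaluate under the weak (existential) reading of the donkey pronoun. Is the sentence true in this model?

True

"it" takes "a sample" as antecedent — a donkey pronoun bound across the clause boundary.
Truth condition: for no (r,s) with collected(r,s) does labelled(r,s) hold.
Restrictor pairs — does the scope hold? (r1,s2):fails  (r1,s6):fails  (r2,s3):fails  (r2,s6):fails  (r3,s2):fails  (r3,s3):fails  (r3,s4):fails  (r4,s1):fails  (r5,s1):fails  (r7,s2):fails  (r7,s6):fails
Scope holds for no restrictor pair, so the sentence is true.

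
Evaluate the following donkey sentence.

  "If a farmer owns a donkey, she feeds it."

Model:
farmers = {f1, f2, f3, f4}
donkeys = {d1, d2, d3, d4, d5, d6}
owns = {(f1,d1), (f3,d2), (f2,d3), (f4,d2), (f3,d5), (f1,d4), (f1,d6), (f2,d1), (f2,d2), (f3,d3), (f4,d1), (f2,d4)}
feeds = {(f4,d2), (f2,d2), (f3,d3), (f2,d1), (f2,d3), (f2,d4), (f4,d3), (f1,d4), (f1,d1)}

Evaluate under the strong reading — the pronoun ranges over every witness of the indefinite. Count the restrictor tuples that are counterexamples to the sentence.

4

"it" takes "a donkey" as antecedent — a donkey pronoun bound across the clause boundary.
Strong reading: for every (f,d) with owns(f,d), feeds(f,d).
Restrictor pairs: (f1,d1) ✓  (f1,d4) ✓  (f1,d6) ✗  (f2,d1) ✓  (f2,d2) ✓  (f2,d3) ✓  (f2,d4) ✓  (f3,d2) ✗  (f3,d3) ✓  (f3,d5) ✗  (f4,d1) ✗  (f4,d2) ✓
Counterexamples (restrictor pairs failing the scope): 4.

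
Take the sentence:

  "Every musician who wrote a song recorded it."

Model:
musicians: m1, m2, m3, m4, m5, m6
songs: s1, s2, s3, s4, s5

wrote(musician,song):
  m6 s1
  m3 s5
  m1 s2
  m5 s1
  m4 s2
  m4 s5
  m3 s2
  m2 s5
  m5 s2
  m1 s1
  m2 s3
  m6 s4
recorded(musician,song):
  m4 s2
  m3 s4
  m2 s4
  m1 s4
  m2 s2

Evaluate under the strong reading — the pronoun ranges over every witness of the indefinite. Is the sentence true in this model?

"it" takes "a song" as antecedent — a donkey pronoun bound across the clause boundary.
Strong reading: for every (m,s) with wrote(m,s), recorded(m,s).
Restrictor pairs: (m1,s1) ✗  (m1,s2) ✗  (m2,s3) ✗  (m2,s5) ✗  (m3,s2) ✗  (m3,s5) ✗  (m4,s2) ✓  (m4,s5) ✗  (m5,s1) ✗  (m5,s2) ✗  (m6,s1) ✗  (m6,s4) ✗
Counterexample: (m1,s1) is in wrote but fails the scope.

False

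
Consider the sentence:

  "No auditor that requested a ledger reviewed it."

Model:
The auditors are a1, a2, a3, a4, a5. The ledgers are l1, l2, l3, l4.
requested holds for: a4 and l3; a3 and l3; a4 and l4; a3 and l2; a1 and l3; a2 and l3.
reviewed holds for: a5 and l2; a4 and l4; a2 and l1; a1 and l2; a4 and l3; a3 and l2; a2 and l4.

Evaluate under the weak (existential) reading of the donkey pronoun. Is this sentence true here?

"it" takes "a ledger" as antecedent — a donkey pronoun bound across the clause boundary.
Truth condition: for no (a,l) with requested(a,l) does reviewed(a,l) hold.
Restrictor pairs — does the scope hold? (a1,l3):fails  (a2,l3):fails  (a3,l2):holds  (a3,l3):fails  (a4,l3):holds  (a4,l4):holds
Scope holds for 3 pair(s), so the sentence is false.

False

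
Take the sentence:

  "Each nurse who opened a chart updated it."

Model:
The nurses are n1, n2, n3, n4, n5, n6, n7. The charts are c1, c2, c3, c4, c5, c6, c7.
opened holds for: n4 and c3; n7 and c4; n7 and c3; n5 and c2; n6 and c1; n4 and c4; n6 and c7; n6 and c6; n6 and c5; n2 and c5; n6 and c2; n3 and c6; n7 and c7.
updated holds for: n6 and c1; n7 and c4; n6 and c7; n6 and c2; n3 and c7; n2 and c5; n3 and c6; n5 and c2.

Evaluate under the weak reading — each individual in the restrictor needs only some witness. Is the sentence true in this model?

False

"it" takes "a chart" as antecedent — a donkey pronoun bound across the clause boundary.
Weak reading: every nurse n with some opened-chart has at least one opened-chart c such that updated(n,c).
Per nurse: n2:✓  n3:✓  n4:✗  n5:✓  n6:✓  n7:✓
n4 has no witness among its opened-charts.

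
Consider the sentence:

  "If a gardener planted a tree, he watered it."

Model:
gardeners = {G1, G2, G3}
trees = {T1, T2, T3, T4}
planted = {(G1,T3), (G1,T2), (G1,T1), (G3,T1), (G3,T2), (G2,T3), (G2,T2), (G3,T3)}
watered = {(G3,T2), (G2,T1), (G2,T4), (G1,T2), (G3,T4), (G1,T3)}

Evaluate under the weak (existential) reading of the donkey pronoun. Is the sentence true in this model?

False

"it" takes "a tree" as antecedent — a donkey pronoun bound across the clause boundary.
Weak reading: every gardener g with some planted-tree has at least one planted-tree t such that watered(g,t).
Per gardener: G1:✓  G2:✗  G3:✓
G2 has no witness among its planted-trees.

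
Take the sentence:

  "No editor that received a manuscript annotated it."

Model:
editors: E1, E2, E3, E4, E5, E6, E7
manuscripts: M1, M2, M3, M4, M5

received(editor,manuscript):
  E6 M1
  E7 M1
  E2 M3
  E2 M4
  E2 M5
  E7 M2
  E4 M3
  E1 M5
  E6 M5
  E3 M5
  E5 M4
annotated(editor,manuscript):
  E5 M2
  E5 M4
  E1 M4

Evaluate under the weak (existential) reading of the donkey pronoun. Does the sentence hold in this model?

"it" takes "a manuscript" as antecedent — a donkey pronoun bound across the clause boundary.
Truth condition: for no (e,m) with received(e,m) does annotated(e,m) hold.
Restrictor pairs — does the scope hold? (E1,M5):fails  (E2,M3):fails  (E2,M4):fails  (E2,M5):fails  (E3,M5):fails  (E4,M3):fails  (E5,M4):holds  (E6,M1):fails  (E6,M5):fails  (E7,M1):fails  (E7,M2):fails
Scope holds for 1 pair(s), so the sentence is false.

False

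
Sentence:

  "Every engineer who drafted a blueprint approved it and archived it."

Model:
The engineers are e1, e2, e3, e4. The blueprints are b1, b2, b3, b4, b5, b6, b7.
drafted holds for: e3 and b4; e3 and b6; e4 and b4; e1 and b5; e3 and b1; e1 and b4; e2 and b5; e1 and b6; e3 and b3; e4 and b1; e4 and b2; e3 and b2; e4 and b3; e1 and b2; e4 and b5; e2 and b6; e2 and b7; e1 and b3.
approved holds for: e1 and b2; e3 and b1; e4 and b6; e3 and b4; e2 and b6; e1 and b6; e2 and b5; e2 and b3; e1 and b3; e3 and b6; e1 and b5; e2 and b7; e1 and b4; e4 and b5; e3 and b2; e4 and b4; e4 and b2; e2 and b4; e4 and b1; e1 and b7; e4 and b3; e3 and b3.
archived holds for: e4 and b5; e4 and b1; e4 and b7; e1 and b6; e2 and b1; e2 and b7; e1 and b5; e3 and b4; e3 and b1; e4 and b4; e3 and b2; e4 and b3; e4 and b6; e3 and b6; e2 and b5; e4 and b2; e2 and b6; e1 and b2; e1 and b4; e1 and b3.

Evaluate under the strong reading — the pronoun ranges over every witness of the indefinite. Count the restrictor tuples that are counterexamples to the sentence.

"it" takes "a blueprint" as antecedent — a donkey pronoun bound across the clause boundary.
Strong reading: for every (e,b) with drafted(e,b), approved(e,b) ∧ archived(e,b).
Restrictor pairs: (e1,b2) ✓  (e1,b3) ✓  (e1,b4) ✓  (e1,b5) ✓  (e1,b6) ✓  (e2,b5) ✓  (e2,b6) ✓  (e2,b7) ✓  (e3,b1) ✓  (e3,b2) ✓  (e3,b3) ✗  (e3,b4) ✓  (e3,b6) ✓  (e4,b1) ✓  (e4,b2) ✓  (e4,b3) ✓  (e4,b4) ✓  (e4,b5) ✓
Counterexamples (restrictor pairs failing the scope): 1.

1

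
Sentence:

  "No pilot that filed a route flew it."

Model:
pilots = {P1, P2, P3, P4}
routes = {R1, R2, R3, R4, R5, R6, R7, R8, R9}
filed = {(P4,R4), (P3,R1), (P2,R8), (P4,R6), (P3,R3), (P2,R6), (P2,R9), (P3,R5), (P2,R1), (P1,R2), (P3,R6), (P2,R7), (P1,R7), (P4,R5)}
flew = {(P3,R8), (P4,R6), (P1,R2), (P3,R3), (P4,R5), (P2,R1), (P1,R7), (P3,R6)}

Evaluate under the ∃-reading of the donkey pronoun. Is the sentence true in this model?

"it" takes "a route" as antecedent — a donkey pronoun bound across the clause boundary.
Truth condition: for no (p,r) with filed(p,r) does flew(p,r) hold.
Restrictor pairs — does the scope hold? (P1,R2):holds  (P1,R7):holds  (P2,R1):holds  (P2,R6):fails  (P2,R7):fails  (P2,R8):fails  (P2,R9):fails  (P3,R1):fails  (P3,R3):holds  (P3,R5):fails  (P3,R6):holds  (P4,R4):fails  (P4,R5):holds  (P4,R6):holds
Scope holds for 7 pair(s), so the sentence is false.

False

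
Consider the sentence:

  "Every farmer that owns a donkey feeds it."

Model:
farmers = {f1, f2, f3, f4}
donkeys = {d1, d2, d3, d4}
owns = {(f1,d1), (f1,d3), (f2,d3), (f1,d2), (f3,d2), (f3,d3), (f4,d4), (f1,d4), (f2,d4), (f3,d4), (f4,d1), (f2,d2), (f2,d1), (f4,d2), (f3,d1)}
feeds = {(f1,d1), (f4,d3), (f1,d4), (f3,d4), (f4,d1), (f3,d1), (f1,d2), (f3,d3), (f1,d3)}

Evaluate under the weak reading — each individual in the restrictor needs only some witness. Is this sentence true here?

"it" takes "a donkey" as antecedent — a donkey pronoun bound across the clause boundary.
Weak reading: every farmer f with some owns-donkey has at least one owns-donkey d such that feeds(f,d).
Per farmer: f1:✓  f2:✗  f3:✓  f4:✓
f2 has no witness among its owns-donkeys.

False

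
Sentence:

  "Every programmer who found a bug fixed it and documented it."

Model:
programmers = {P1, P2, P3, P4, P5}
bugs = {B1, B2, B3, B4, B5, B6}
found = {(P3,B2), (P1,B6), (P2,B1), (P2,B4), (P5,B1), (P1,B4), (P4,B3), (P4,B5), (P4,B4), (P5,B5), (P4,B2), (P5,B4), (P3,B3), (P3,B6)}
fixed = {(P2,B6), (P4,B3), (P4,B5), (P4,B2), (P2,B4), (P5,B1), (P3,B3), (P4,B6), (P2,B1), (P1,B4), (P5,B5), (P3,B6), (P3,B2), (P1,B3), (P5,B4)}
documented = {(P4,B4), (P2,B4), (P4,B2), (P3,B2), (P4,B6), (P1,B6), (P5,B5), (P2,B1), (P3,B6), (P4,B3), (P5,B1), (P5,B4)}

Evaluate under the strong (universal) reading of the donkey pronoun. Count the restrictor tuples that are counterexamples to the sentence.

5

"it" takes "a bug" as antecedent — a donkey pronoun bound across the clause boundary.
Strong reading: for every (p,b) with found(p,b), fixed(p,b) ∧ documented(p,b).
Restrictor pairs: (P1,B4) ✗  (P1,B6) ✗  (P2,B1) ✓  (P2,B4) ✓  (P3,B2) ✓  (P3,B3) ✗  (P3,B6) ✓  (P4,B2) ✓  (P4,B3) ✓  (P4,B4) ✗  (P4,B5) ✗  (P5,B1) ✓  (P5,B4) ✓  (P5,B5) ✓
Counterexamples (restrictor pairs failing the scope): 5.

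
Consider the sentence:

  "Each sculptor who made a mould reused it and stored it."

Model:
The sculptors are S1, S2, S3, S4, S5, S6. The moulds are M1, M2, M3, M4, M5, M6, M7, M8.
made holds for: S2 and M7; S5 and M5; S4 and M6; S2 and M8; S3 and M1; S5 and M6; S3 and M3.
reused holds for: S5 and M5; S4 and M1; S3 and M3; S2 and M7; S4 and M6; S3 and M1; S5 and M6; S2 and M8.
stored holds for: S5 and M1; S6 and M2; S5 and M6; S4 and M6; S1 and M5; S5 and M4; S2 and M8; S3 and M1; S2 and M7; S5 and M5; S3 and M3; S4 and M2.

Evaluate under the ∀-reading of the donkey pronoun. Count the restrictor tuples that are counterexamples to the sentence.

0

"it" takes "a mould" as antecedent — a donkey pronoun bound across the clause boundary.
Strong reading: for every (s,m) with made(s,m), reused(s,m) ∧ stored(s,m).
Restrictor pairs: (S2,M7) ✓  (S2,M8) ✓  (S3,M1) ✓  (S3,M3) ✓  (S4,M6) ✓  (S5,M5) ✓  (S5,M6) ✓
Counterexamples (restrictor pairs failing the scope): 0.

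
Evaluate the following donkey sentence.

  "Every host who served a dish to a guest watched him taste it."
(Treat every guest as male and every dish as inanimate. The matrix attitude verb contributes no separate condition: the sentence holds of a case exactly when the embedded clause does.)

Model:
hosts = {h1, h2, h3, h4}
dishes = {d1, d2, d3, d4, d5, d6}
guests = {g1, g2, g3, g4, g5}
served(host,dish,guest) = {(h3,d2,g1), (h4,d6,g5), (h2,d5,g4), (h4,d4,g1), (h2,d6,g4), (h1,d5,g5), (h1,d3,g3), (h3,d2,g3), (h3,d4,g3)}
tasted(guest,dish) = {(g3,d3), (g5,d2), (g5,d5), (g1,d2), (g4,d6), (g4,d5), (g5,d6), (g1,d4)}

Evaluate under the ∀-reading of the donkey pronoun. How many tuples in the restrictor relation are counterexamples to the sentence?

"him" takes "a guest" as antecedent and "it" takes "a dish"; both are donkey pronouns co-varying with the restrictor.
Strong reading: for every (h,d,g) with served(h,d,g), tasted(g,d).
Restrictor triples: (h1,d3,g3)→tasted(g3,d3) ✓  (h1,d5,g5)→tasted(g5,d5) ✓  (h2,d5,g4)→tasted(g4,d5) ✓  (h2,d6,g4)→tasted(g4,d6) ✓  (h3,d2,g1)→tasted(g1,d2) ✓  (h3,d2,g3)→tasted(g3,d2) ✗  (h3,d4,g3)→tasted(g3,d4) ✗  (h4,d4,g1)→tasted(g1,d4) ✓  (h4,d6,g5)→tasted(g5,d6) ✓
Counterexamples (restrictor triples failing the scope): 2.

2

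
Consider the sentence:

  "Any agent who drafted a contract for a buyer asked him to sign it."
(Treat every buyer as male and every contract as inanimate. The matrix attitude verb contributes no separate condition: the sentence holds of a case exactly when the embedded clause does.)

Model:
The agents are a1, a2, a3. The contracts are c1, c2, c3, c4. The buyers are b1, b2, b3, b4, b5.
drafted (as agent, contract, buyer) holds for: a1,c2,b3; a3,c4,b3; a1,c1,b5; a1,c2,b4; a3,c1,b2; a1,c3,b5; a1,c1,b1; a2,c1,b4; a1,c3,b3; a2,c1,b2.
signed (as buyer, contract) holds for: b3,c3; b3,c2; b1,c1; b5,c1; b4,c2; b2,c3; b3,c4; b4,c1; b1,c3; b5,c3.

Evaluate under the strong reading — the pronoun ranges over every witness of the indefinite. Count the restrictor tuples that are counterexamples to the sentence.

2

"him" takes "a buyer" as antecedent and "it" takes "a contract"; both are donkey pronouns co-varying with the restrictor.
Strong reading: for every (a,c,b) with drafted(a,c,b), signed(b,c).
Restrictor triples: (a1,c1,b1)→signed(b1,c1) ✓  (a1,c1,b5)→signed(b5,c1) ✓  (a1,c2,b3)→signed(b3,c2) ✓  (a1,c2,b4)→signed(b4,c2) ✓  (a1,c3,b3)→signed(b3,c3) ✓  (a1,c3,b5)→signed(b5,c3) ✓  (a2,c1,b2)→signed(b2,c1) ✗  (a2,c1,b4)→signed(b4,c1) ✓  (a3,c1,b2)→signed(b2,c1) ✗  (a3,c4,b3)→signed(b3,c4) ✓
Counterexamples (restrictor triples failing the scope): 2.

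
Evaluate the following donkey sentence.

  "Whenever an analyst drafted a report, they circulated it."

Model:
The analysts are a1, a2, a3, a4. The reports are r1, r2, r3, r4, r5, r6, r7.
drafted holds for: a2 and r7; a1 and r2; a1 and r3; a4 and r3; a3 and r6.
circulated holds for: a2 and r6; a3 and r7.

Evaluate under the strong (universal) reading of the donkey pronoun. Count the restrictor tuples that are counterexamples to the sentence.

"it" takes "a report" as antecedent — a donkey pronoun bound across the clause boundary.
Strong reading: for every (a,r) with drafted(a,r), circulated(a,r).
Restrictor pairs: (a1,r2) ✗  (a1,r3) ✗  (a2,r7) ✗  (a3,r6) ✗  (a4,r3) ✗
Counterexamples (restrictor pairs failing the scope): 5.

5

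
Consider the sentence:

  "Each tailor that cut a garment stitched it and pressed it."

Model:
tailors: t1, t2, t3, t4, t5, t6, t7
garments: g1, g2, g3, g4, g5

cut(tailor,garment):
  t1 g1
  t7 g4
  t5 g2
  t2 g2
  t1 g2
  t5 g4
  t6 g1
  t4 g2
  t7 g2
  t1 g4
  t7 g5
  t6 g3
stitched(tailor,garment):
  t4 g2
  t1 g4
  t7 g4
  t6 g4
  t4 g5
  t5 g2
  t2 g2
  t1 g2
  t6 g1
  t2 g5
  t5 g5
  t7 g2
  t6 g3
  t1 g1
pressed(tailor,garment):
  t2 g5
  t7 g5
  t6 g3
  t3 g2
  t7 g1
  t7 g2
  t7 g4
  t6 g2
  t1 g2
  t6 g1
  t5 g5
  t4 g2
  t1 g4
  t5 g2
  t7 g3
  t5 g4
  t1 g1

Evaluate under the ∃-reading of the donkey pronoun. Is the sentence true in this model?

"it" takes "a garment" as antecedent — a donkey pronoun bound across the clause boundary.
Weak reading: every tailor t with some cut-garment has at least one cut-garment g such that stitched(t,g) ∧ pressed(t,g).
Per tailor: t1:✓  t2:✗  t4:✓  t5:✓  t6:✓  t7:✓
t2 has no witness among its cut-garments.

False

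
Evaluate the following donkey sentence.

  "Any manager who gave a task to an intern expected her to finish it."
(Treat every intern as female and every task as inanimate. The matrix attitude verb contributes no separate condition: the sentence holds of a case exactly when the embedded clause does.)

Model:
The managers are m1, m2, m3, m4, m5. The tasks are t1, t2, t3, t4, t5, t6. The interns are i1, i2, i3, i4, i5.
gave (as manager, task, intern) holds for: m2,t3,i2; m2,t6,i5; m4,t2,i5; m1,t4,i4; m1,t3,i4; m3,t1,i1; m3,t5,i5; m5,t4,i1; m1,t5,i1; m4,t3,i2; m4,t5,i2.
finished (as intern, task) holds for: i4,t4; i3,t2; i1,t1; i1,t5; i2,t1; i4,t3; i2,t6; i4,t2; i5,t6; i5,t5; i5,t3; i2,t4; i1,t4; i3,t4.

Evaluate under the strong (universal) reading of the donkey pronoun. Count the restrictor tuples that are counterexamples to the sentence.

4

"her" takes "an intern" as antecedent and "it" takes "a task"; both are donkey pronouns co-varying with the restrictor.
Strong reading: for every (m,t,i) with gave(m,t,i), finished(i,t).
Restrictor triples: (m1,t3,i4)→finished(i4,t3) ✓  (m1,t4,i4)→finished(i4,t4) ✓  (m1,t5,i1)→finished(i1,t5) ✓  (m2,t3,i2)→finished(i2,t3) ✗  (m2,t6,i5)→finished(i5,t6) ✓  (m3,t1,i1)→finished(i1,t1) ✓  (m3,t5,i5)→finished(i5,t5) ✓  (m4,t2,i5)→finished(i5,t2) ✗  (m4,t3,i2)→finished(i2,t3) ✗  (m4,t5,i2)→finished(i2,t5) ✗  (m5,t4,i1)→finished(i1,t4) ✓
Counterexamples (restrictor triples failing the scope): 4.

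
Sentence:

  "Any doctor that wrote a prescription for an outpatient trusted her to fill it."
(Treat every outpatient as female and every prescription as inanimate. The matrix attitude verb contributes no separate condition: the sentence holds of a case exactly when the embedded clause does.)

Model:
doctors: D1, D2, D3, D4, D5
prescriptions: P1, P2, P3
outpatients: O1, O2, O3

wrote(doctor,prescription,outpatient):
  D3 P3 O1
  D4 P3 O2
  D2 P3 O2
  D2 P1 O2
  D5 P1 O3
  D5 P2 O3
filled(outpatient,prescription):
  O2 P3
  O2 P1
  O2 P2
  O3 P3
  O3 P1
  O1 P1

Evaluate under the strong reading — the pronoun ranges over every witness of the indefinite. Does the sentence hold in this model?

"her" takes "an outpatient" as antecedent and "it" takes "a prescription"; both are donkey pronouns co-varying with the restrictor.
Strong reading: for every (d,p,o) with wrote(d,p,o), filled(o,p).
Restrictor triples: (D2,P1,O2)→filled(O2,P1) ✓  (D2,P3,O2)→filled(O2,P3) ✓  (D3,P3,O1)→filled(O1,P3) ✗  (D4,P3,O2)→filled(O2,P3) ✓  (D5,P1,O3)→filled(O3,P1) ✓  (D5,P2,O3)→filled(O3,P2) ✗
Counterexample: (D3,P3,O1) — filled(O1,P3) does not hold.

False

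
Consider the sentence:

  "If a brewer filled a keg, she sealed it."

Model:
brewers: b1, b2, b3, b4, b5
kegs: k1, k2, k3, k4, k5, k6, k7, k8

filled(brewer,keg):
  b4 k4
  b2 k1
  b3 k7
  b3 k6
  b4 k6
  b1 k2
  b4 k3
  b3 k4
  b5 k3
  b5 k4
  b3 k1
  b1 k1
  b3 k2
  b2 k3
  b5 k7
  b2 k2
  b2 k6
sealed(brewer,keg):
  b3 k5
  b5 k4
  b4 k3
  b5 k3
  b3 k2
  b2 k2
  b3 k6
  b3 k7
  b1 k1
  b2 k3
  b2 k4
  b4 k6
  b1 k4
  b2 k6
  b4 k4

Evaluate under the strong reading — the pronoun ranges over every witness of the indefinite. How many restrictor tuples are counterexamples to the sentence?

"it" takes "a keg" as antecedent — a donkey pronoun bound across the clause boundary.
Strong reading: for every (b,k) with filled(b,k), sealed(b,k).
Restrictor pairs: (b1,k1) ✓  (b1,k2) ✗  (b2,k1) ✗  (b2,k2) ✓  (b2,k3) ✓  (b2,k6) ✓  (b3,k1) ✗  (b3,k2) ✓  (b3,k4) ✗  (b3,k6) ✓  (b3,k7) ✓  (b4,k3) ✓  (b4,k4) ✓  (b4,k6) ✓  (b5,k3) ✓  (b5,k4) ✓  (b5,k7) ✗
Counterexamples (restrictor pairs failing the scope): 5.

5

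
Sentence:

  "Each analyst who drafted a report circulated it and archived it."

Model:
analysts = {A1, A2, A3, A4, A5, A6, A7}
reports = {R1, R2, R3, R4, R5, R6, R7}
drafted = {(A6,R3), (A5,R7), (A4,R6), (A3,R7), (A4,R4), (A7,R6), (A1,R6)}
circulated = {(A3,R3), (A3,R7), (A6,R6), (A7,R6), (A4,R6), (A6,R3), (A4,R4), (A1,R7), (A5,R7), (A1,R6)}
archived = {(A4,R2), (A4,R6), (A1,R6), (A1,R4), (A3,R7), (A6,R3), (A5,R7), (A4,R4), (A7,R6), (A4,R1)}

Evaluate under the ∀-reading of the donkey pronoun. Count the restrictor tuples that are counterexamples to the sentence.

0

"it" takes "a report" as antecedent — a donkey pronoun bound across the clause boundary.
Strong reading: for every (a,r) with drafted(a,r), circulated(a,r) ∧ archived(a,r).
Restrictor pairs: (A1,R6) ✓  (A3,R7) ✓  (A4,R4) ✓  (A4,R6) ✓  (A5,R7) ✓  (A6,R3) ✓  (A7,R6) ✓
Counterexamples (restrictor pairs failing the scope): 0.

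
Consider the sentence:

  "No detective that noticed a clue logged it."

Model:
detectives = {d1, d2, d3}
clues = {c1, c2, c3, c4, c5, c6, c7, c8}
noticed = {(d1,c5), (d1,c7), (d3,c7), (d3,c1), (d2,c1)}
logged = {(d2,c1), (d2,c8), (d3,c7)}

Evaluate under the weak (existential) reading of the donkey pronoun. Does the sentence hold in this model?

False

"it" takes "a clue" as antecedent — a donkey pronoun bound across the clause boundary.
Truth condition: for no (d,c) with noticed(d,c) does logged(d,c) hold.
Restrictor pairs — does the scope hold? (d1,c5):fails  (d1,c7):fails  (d2,c1):holds  (d3,c1):fails  (d3,c7):holds
Scope holds for 2 pair(s), so the sentence is false.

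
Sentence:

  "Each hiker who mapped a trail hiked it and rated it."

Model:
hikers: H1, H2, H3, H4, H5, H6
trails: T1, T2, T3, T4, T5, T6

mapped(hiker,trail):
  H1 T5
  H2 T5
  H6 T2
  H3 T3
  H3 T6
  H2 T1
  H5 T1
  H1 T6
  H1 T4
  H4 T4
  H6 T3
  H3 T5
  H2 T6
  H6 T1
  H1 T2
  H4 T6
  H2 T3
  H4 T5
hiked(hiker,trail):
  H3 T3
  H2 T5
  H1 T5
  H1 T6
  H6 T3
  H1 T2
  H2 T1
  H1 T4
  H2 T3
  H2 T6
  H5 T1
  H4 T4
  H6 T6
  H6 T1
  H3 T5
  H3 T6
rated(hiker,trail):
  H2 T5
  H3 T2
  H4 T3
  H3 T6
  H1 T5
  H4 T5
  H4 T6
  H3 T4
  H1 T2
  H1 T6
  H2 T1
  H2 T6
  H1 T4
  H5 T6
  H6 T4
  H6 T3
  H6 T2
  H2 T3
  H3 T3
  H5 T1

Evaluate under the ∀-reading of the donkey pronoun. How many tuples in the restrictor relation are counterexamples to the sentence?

"it" takes "a trail" as antecedent — a donkey pronoun bound across the clause boundary.
Strong reading: for every (h,t) with mapped(h,t), hiked(h,t) ∧ rated(h,t).
Restrictor pairs: (H1,T2) ✓  (H1,T4) ✓  (H1,T5) ✓  (H1,T6) ✓  (H2,T1) ✓  (H2,T3) ✓  (H2,T5) ✓  (H2,T6) ✓  (H3,T3) ✓  (H3,T5) ✗  (H3,T6) ✓  (H4,T4) ✗  (H4,T5) ✗  (H4,T6) ✗  (H5,T1) ✓  (H6,T1) ✗  (H6,T2) ✗  (H6,T3) ✓
Counterexamples (restrictor pairs failing the scope): 6.

6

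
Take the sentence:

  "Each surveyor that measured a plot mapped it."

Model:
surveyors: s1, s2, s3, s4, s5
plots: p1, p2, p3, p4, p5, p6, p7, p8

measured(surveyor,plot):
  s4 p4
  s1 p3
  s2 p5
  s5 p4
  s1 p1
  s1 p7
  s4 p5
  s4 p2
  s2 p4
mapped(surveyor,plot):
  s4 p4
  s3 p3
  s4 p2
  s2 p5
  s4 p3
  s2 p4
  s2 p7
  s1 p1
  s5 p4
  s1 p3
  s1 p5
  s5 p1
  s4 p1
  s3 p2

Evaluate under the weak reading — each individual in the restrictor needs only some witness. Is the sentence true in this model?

"it" takes "a plot" as antecedent — a donkey pronoun bound across the clause boundary.
Weak reading: every surveyor s with some measured-plot has at least one measured-plot p such that mapped(s,p).
Per surveyor: s1:✓  s2:✓  s4:✓  s5:✓
Every surveyor in the restrictor has a witness.

True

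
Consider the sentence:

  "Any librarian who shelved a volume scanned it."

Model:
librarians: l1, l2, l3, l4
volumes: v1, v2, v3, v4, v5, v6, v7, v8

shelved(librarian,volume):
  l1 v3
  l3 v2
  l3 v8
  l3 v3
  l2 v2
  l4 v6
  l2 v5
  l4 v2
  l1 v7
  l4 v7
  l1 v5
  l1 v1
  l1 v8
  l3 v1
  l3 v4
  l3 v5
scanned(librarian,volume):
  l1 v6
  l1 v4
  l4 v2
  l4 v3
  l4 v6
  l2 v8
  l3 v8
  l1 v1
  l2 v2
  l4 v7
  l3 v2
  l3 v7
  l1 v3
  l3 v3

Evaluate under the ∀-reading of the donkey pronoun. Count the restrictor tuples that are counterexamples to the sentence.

7

"it" takes "a volume" as antecedent — a donkey pronoun bound across the clause boundary.
Strong reading: for every (l,v) with shelved(l,v), scanned(l,v).
Restrictor pairs: (l1,v1) ✓  (l1,v3) ✓  (l1,v5) ✗  (l1,v7) ✗  (l1,v8) ✗  (l2,v2) ✓  (l2,v5) ✗  (l3,v1) ✗  (l3,v2) ✓  (l3,v3) ✓  (l3,v4) ✗  (l3,v5) ✗  (l3,v8) ✓  (l4,v2) ✓  (l4,v6) ✓  (l4,v7) ✓
Counterexamples (restrictor pairs failing the scope): 7.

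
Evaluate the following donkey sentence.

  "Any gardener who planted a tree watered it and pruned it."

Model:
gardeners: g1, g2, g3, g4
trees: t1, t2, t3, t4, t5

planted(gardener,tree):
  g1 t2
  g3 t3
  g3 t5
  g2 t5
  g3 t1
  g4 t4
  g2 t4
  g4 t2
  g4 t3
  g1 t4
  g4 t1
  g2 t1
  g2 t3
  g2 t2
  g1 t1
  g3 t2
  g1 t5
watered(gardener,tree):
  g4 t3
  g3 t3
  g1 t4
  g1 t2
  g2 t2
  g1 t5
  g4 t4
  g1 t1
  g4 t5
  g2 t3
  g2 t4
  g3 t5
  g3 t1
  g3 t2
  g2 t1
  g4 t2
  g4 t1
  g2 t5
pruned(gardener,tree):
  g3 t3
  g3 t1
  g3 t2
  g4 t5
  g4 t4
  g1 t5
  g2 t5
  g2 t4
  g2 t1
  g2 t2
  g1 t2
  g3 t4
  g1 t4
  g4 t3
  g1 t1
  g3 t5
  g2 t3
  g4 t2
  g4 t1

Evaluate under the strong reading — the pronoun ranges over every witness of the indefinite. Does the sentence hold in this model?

"it" takes "a tree" as antecedent — a donkey pronoun bound across the clause boundary.
Strong reading: for every (g,t) with planted(g,t), watered(g,t) ∧ pruned(g,t).
Restrictor pairs: (g1,t1) ✓  (g1,t2) ✓  (g1,t4) ✓  (g1,t5) ✓  (g2,t1) ✓  (g2,t2) ✓  (g2,t3) ✓  (g2,t4) ✓  (g2,t5) ✓  (g3,t1) ✓  (g3,t2) ✓  (g3,t3) ✓  (g3,t5) ✓  (g4,t1) ✓  (g4,t2) ✓  (g4,t3) ✓  (g4,t4) ✓
Every restrictor pair satisfies the scope.

True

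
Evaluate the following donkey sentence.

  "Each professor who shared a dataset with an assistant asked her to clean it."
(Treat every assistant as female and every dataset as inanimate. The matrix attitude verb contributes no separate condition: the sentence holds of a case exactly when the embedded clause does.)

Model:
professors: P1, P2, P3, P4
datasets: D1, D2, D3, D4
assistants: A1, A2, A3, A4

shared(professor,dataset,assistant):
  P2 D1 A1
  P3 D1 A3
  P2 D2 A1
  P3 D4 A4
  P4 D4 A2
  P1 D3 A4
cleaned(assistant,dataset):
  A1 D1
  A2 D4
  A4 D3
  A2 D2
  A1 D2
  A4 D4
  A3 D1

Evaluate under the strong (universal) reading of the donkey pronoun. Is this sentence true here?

"her" takes "an assistant" as antecedent and "it" takes "a dataset"; both are donkey pronouns co-varying with the restrictor.
Strong reading: for every (p,d,a) with shared(p,d,a), cleaned(a,d).
Restrictor triples: (P1,D3,A4)→cleaned(A4,D3) ✓  (P2,D1,A1)→cleaned(A1,D1) ✓  (P2,D2,A1)→cleaned(A1,D2) ✓  (P3,D1,A3)→cleaned(A3,D1) ✓  (P3,D4,A4)→cleaned(A4,D4) ✓  (P4,D4,A2)→cleaned(A2,D4) ✓
Every restrictor triple satisfies the scope.

True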